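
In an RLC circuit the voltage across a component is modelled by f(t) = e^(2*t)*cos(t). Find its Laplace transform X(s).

X(s) = (s - 2)/((s - 2)^2 + 1)

L{cos(t)} = s/(s^2 + 1).
By the first shifting theorem, multiplying by e^(2t) replaces s with s - 2.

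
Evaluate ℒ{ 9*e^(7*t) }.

9/(s - 7)

L{9} = 9/s.
By the first shifting theorem, multiplying by e^(7t) replaces s with s - 7.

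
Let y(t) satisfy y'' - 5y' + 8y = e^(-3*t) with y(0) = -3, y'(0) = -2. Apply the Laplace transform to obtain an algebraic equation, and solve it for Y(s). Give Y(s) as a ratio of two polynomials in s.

Y(s) = (-3*s^2 + 4*s + 40)/(s^3 - 2*s^2 - 7*s + 24)

Take the Laplace transform of both sides.
With L{y''} = s^2 Y - s·y(0) - y'(0) and L{y'} = sY - y(0), with y(0) = -3, y'(0) = -2: the LHS transforms to (s^2 - 5*s + 8)Y - (-3*s + 13).
The right side is L{e^(-3*t)} = 1/(s + 3).
So (s^2 - 5*s + 8)Y = 1/(s + 3) + (-3*s + 13).
Divide through and combine into a single rational function.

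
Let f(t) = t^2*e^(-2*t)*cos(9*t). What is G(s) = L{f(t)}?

L{cos(9t)} = s/(s^2 + 81).
Multiplying by e^(-2t) shifts s → s + 2, so L{e^(-2*t)*cos(9*t)} = (s + 2)/((s + 2)^2 + 81).
Then apply L{t^2·g(t)} = (-1)^2 d^2/ds^2[H(s)] with H(s) = (s + 2)/((s + 2)^2 + 81):
differentiating 2 times and applying the sign gives 2*(s + 2)*(s^2 + 4*s - 239)/(s^2 + 4*s + 85)^3.

G(s) = 2*(s + 2)*(s^2 + 4*s - 239)/(s^2 + 4*s + 85)^3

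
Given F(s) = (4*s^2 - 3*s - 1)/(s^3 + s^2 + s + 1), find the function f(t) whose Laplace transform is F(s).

Factor the denominator: s^3 + s^2 + s + 1 = (s + 1)*(s^2 + 1).
Partial fraction decomposition gives [3/(s + 1)] + [s/(s^2 + 1)] + [-4/(s^2 + 1)].
Invert each term: 3/(s + 1) ↔ 3e^(-t); 1·s/(s^2 + 1) ↔ cos(t); -4·1/(s^2 + 1) ↔ -4sin(t).

f(t) = -4*sin(t) + cos(t) + 3*exp(-t)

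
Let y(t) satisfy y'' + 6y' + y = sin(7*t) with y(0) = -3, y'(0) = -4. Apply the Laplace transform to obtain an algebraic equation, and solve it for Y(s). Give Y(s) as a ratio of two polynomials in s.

Y(s) = (-3*s^3 - 22*s^2 - 147*s - 1071)/(s^4 + 6*s^3 + 50*s^2 + 294*s + 49)

Apply the Laplace transform to the equation.
With L{y''} = s^2 Y - s·y(0) - y'(0) and L{y'} = sY - y(0), with y(0) = -3, y'(0) = -4: the LHS transforms to (s^2 + 6*s + 1)Y - (-3*s - 22).
The right side is L{sin(7*t)} = 7/(s^2 + 49).
So (s^2 + 6*s + 1)Y = 7/(s^2 + 49) + (-3*s - 22).
Divide through and combine into a single rational function.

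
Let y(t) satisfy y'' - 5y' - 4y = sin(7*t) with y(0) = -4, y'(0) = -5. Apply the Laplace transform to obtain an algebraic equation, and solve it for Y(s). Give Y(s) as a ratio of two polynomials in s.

Take the Laplace transform of both sides.
Using L{y''} = s^2 Y - s·y(0) - y'(0) and L{y'} = sY - y(0), with y(0) = -4, y'(0) = -5, the left side becomes (s^2 - 5*s - 4)Y - (-4*s + 15).
The right side is L{sin(7*t)} = 7/(s^2 + 49).
So (s^2 - 5*s - 4)Y = 7/(s^2 + 49) + (-4*s + 15).
Solve for Y(s) and write it as one ratio of polynomials.

Y(s) = (-4*s^3 + 15*s^2 - 196*s + 742)/(s^4 - 5*s^3 + 45*s^2 - 245*s - 196)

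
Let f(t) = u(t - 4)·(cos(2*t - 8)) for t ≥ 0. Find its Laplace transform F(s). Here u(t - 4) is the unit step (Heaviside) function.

By the second shifting theorem, L{u(t - c)·g(t - c)} = e^(-cs)·G(s) with c = 4 and G(s) = L{g(t)}.
L{cos(2t)} = s/(s^2 + 4).

F(s) = s*exp(-4*s)/(s^2 + 4)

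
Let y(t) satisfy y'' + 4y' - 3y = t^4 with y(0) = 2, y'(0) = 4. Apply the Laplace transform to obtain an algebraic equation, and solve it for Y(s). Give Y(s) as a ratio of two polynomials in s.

Y(s) = (2*s^6 + 12*s^5 + 24)/(s^7 + 4*s^6 - 3*s^5)

Apply the Laplace transform to the equation.
The derivative rules (L{y''} = s^2 Y - s·y(0) - y'(0) and L{y'} = sY - y(0), with y(0) = 2, y'(0) = 4) turn the left side into (s^2 + 4*s - 3)Y - (2*s + 12).
The right side is L{t^4} = 24/s^5.
So (s^2 + 4*s - 3)Y = 24/s^5 + (2*s + 12).
Isolate Y and clear denominators.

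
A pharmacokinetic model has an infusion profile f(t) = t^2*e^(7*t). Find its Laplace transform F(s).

F(s) = 2/(s - 7)^3

L{e^(7t)} = 1/(s - 7).
Then apply L{t^2·g(t)} = (-1)^2 d^2/ds^2[G(s)] with G(s) = 1/(s - 7):
differentiating 2 times and applying the sign gives 2/(s - 7)^3.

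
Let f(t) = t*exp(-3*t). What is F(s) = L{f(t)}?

L{e^(-3t)} = 1/(s + 3).
Then apply L{t·g(t)} = -d/ds[G(s)] with G(s) = 1/(s + 3):
differentiating 1 time and applying the sign gives (s + 3)^(-2).

F(s) = (s + 3)^(-2)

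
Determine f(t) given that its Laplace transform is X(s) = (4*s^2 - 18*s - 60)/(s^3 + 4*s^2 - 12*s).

f(t) = -5*exp(2*t) + 5 + 4*exp(-6*t)

Factor the denominator: s^3 + 4*s^2 - 12*s = s*(s - 2)*(s + 6).
Partial fraction decomposition gives [5/s] + [4/(s + 6)] + [-5/(s - 2)].
Invert each term: 5/(s - 0) ↔ 5e^(0t); 4/(s + 6) ↔ 4e^(-6t); -5/(s - 2) ↔ -5e^(2t).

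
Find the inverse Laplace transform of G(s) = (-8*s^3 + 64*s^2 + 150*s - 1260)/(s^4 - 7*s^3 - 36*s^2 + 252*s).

Factor the denominator: s^4 - 7*s^3 - 36*s^2 + 252*s = s*(s - 7)*(s - 6)*(s + 6).
Partial fraction decomposition gives [2/(s - 7)] + [-5/s] + [-3/(s - 6)] + [-2/(s + 6)].
Invert each term: 2/(s - 7) ↔ 2e^(7t); -5/(s - 0) ↔ -5e^(0t); -3/(s - 6) ↔ -3e^(6t); -2/(s + 6) ↔ -2e^(-6t).

2*exp(7*t) - 3*exp(6*t) - 5 - 2*exp(-6*t)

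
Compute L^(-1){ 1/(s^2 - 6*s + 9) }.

Rewrite the denominator: s^2 - 6*s + 9 = (s - 3)^2.
The form in (s - 3) signals a first-shifting-theorem factor e^(3t).
Since L{t} = 1!/s^2 = 1/s^2, the inverse is t*e^(3*t).

t*exp(3*t)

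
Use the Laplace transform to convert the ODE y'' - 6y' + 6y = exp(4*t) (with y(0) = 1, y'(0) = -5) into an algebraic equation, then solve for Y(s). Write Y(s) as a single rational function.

Y(s) = (s^2 - 15*s + 45)/(s^3 - 10*s^2 + 30*s - 24)

Take the Laplace transform of both sides.
With L{y''} = s^2 Y - s·y(0) - y'(0) and L{y'} = sY - y(0), with y(0) = 1, y'(0) = -5: the LHS transforms to (s^2 - 6*s + 6)Y - (s - 11).
The right side is L{exp(4*t)} = 1/(s - 4).
So (s^2 - 6*s + 6)Y = 1/(s - 4) + (s - 11).
Divide through and combine into a single rational function.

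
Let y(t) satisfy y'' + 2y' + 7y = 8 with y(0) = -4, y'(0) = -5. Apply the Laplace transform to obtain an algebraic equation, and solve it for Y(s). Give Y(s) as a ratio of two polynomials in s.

Laplace-transform each side.
The derivative rules (L{y''} = s^2 Y - s·y(0) - y'(0) and L{y'} = sY - y(0), with y(0) = -4, y'(0) = -5) turn the left side into (s^2 + 2*s + 7)Y - (-4*s - 13).
The right side is L{8} = 8/s.
So (s^2 + 2*s + 7)Y = 8/s + (-4*s - 13).
Isolate Y and clear denominators.

Y(s) = (-4*s^2 - 13*s + 8)/(s^3 + 2*s^2 + 7*s)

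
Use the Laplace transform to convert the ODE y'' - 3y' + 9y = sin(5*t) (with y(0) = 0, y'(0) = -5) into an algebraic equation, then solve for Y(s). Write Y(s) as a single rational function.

Take the Laplace transform of both sides.
Using L{y''} = s^2 Y - s·y(0) - y'(0) and L{y'} = sY - y(0), with y(0) = 0, y'(0) = -5, the left side becomes (s^2 - 3*s + 9)Y - (-5).
The right side is L{sin(5*t)} = 5/(s^2 + 25).
So (s^2 - 3*s + 9)Y = 5/(s^2 + 25) + (-5).
Isolate Y and clear denominators.

Y(s) = (-5*s^2 - 120)/(s^4 - 3*s^3 + 34*s^2 - 75*s + 225)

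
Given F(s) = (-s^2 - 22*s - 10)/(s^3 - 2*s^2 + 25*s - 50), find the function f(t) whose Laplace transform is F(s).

f(t) = -2*exp(2*t) - 4*sin(5*t) + cos(5*t)

Factor the denominator: s^3 - 2*s^2 + 25*s - 50 = (s - 2)*(s^2 + 25).
Partial fraction decomposition gives [-2/(s - 2)] + [s/(s^2 + 25)] + [-20/(s^2 + 25)].
Invert each term: -2/(s - 2) ↔ -2e^(2t); 1·s/(s^2 + 25) ↔ cos(5t); -4·5/(s^2 + 25) ↔ -4sin(5t).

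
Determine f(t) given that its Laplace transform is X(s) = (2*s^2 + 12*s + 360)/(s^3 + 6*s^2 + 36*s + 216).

f(t) = 5*sin(6*t) - 3*cos(6*t) + 5*exp(-6*t)

Factor the denominator: s^3 + 6*s^2 + 36*s + 216 = (s + 6)*(s^2 + 36).
Partial fraction decomposition gives [5/(s + 6)] + [-3*s/(s^2 + 36)] + [30/(s^2 + 36)].
Invert each term: 5/(s + 6) ↔ 5e^(-6t); -3·s/(s^2 + 36) ↔ -3cos(6t); 5·6/(s^2 + 36) ↔ 5sin(6t).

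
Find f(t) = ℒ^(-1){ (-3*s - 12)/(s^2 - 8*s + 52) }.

f(t) = -4*exp(4*t)*sin(6*t) - 3*exp(4*t)*cos(6*t)

Complete the square in the denominator: s^2 - 8*s + 52 = (s - 4)^2 + 6^2.
Split the numerator to match: -3*s - 12 = -3·(s - 4) - 4·6.
Invert each term: -3·(s - 4)/((s - 4)^2 + 36) ↔ -3e^(4t)cos(6t); -4·6/((s - 4)^2 + 36) ↔ -4e^(4t)sin(6t).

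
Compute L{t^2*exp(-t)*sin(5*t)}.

L{sin(5t)} = 5/(s^2 + 25).
Multiplying by e^(-t) shifts s → s + 1, so L{exp(-t)*sin(5*t)} = 5/((s + 1)^2 + 25).
Then apply L{t^2·g(t)} = (-1)^2 d^2/ds^2[G(s)] with G(s) = 5/((s + 1)^2 + 25):
differentiating 2 times and applying the sign gives 10*(3*s^2 + 6*s - 22)/(s^2 + 2*s + 26)^3.

10*(3*s^2 + 6*s - 22)/(s^2 + 2*s + 26)^3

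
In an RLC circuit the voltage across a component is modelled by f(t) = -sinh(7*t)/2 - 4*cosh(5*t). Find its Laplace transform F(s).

F(s) = -4*s/(s^2 - 25) - 7/(2*(s^2 - 49))

By linearity of the Laplace transform, transform each term separately.
(-4)·[L{cosh(5t)} = s/(s^2 - 25)]; (-1/2)·[L{sinh(7t)} = 7/(s^2 - 49)].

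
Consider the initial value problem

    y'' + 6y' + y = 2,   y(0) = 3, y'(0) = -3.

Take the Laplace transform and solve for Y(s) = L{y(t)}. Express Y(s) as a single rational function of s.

Take the Laplace transform of both sides.
Using L{y''} = s^2 Y - s·y(0) - y'(0) and L{y'} = sY - y(0), with y(0) = 3, y'(0) = -3, the left side becomes (s^2 + 6*s + 1)Y - (3*s + 15).
The right side is L{2} = 2/s.
So (s^2 + 6*s + 1)Y = 2/s + (3*s + 15).
Divide through and combine into a single rational function.

Y(s) = (3*s^2 + 15*s + 2)/(s^3 + 6*s^2 + s)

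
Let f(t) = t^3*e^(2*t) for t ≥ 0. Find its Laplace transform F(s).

L{t^3} = 3!/s^4 = 6/s^4.
By the first shifting theorem, multiplying by e^(2t) replaces s with s - 2.

F(s) = 6/(s - 2)^4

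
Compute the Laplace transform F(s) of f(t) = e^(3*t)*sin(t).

F(s) = 1/((s - 3)^2 + 1)

L{sin(t)} = 1/(s^2 + 1).
By the first shifting theorem, multiplying by e^(3t) replaces s with s - 3.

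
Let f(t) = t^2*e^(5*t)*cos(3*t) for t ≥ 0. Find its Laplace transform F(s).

F(s) = 2*(s - 5)*(s^2 - 10*s - 2)/(s^2 - 10*s + 34)^3

L{cos(3t)} = s/(s^2 + 9).
Multiplying by e^(5t) shifts s → s - 5, so L{e^(5*t)*cos(3*t)} = (s - 5)/((s - 5)^2 + 9).
Then apply L{t^2·g(t)} = (-1)^2 d^2/ds^2[G(s)] with G(s) = (s - 5)/((s - 5)^2 + 9):
differentiating 2 times and applying the sign gives 2*(s - 5)*(s^2 - 10*s - 2)/(s^2 - 10*s + 34)^3.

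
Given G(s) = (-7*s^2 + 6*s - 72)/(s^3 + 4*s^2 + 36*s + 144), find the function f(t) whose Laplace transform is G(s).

Factor the denominator: s^3 + 4*s^2 + 36*s + 144 = (s + 4)*(s^2 + 36).
Partial fraction decomposition gives [-4/(s + 4)] + [-3*s/(s^2 + 36)] + [18/(s^2 + 36)].
Invert each term: -4/(s + 4) ↔ -4e^(-4t); -3·s/(s^2 + 36) ↔ -3cos(6t); 3·6/(s^2 + 36) ↔ 3sin(6t).

f(t) = 3*sin(6*t) - 3*cos(6*t) - 4*exp(-4*t)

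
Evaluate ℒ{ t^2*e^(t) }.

2/(s - 1)^3

L{e^(t)} = 1/(s - 1).
Then apply L{t^2·g(t)} = (-1)^2 d^2/ds^2[G(s)] with G(s) = 1/(s - 1):
differentiating 2 times and applying the sign gives 2/(s - 1)^3.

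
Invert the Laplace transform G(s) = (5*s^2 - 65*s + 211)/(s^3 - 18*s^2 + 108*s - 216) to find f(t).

Factor the denominator: s^3 - 18*s^2 + 108*s - 216 = (s - 6)^3.
Partial fraction decomposition gives [5/(s - 6)] + [-5/(s - 6)^2] + [(s - 6)^(-3)].
Invert each term: 5/(s - 6) ↔ 5e^(6t); -5/(s - 6)^2 ↔ -5t·e^(6t); 1/(s - 6)^3 ↔ (1/2)t^2·e^(6t).

f(t) = t^2*exp(6*t)/2 - 5*t*exp(6*t) + 5*exp(6*t)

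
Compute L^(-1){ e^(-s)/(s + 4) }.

Heaviside(t - 1)*(exp(-4*t + 4))

The factor e^(-s) signals a time shift by c = 1 (second shifting theorem).
L{e^(-4t)} = 1/(s + 4), so L^-1{1/(s + 4)} = e^(-4*t).
Hence the inverse is u(t - 1) times that function evaluated at t - 1.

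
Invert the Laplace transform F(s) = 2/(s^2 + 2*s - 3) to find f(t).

f(t) = exp(-t)*sinh(2*t)

Rewrite the denominator: s^2 + 2*s - 3 = (s + 1)^2 - 4.
The form in (s + 1) signals a first-shifting-theorem factor e^(-t).
Since L{sinh(2t)} = 2/(s^2 - 4), the inverse is e^(-t)*sinh(2*t).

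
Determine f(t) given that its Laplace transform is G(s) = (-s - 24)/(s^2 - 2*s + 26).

Complete the square in the denominator: s^2 - 2*s + 26 = (s - 1)^2 + 5^2.
Split the numerator to match: -s - 24 = -1·(s - 1) - 5·5.
Invert each term: -1·(s - 1)/((s - 1)^2 + 25) ↔ -e^(t)cos(5t); -5·5/((s - 1)^2 + 25) ↔ -5e^(t)sin(5t).

f(t) = -5*exp(t)*sin(5*t) - exp(t)*cos(5*t)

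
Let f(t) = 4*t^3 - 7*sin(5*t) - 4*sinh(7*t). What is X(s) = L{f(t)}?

X(s) = -35/(s^2 + 25) - 28/(s^2 - 49) + 24/s^4

By linearity of the Laplace transform, transform each term separately.
(4)·[L{t^3} = 3!/s^4 = 6/s^4]; (-4)·[L{sinh(7t)} = 7/(s^2 - 49)]; (-7)·[L{sin(5t)} = 5/(s^2 + 25)].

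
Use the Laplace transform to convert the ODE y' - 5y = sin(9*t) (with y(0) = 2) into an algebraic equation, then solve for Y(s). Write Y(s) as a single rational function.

Transform both sides with L{·}.
Using L{y'} = sY - y(0) = sY - 2, the left side becomes (s - 5)Y - (2).
The right side is L{sin(9*t)} = 9/(s^2 + 81).
So (s - 5)Y = 9/(s^2 + 81) + (2).
Isolate Y and clear denominators.

Y(s) = (2*s^2 + 171)/(s^3 - 5*s^2 + 81*s - 405)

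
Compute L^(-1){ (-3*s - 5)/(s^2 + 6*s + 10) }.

4*exp(-3*t)*sin(t) - 3*exp(-3*t)*cos(t)

Complete the square in the denominator: s^2 + 6*s + 10 = (s + 3)^2 + 1^2.
Split the numerator to match: -3*s - 5 = -3·(s + 3) + 4·1.
Invert each term: -3·(s + 3)/((s + 3)^2 + 1) ↔ -3e^(-3t)cos(t); 4·1/((s + 3)^2 + 1) ↔ 4e^(-3t)sin(t).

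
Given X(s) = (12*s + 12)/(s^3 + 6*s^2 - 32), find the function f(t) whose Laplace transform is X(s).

Factor the denominator: s^3 + 6*s^2 - 32 = (s - 2)*(s + 4)^2.
Partial fraction decomposition gives [-1/(s + 4)] + [6/(s + 4)^2] + [1/(s - 2)].
Invert each term: -1/(s + 4) ↔ -e^(-4t); 6/(s + 4)^2 ↔ 6t·e^(-4t); 1/(s - 2) ↔ e^(2t).

f(t) = 6*t*exp(-4*t) + exp(2*t) - exp(-4*t)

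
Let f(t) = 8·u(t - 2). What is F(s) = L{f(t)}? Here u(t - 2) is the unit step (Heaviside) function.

By the second shifting theorem, L{u(t - c)·g(t - c)} = e^(-cs)·G(s) with c = 2 and G(s) = L{g(t)}.
L{8} = 8/s.

F(s) = 8*exp(-2*s)/s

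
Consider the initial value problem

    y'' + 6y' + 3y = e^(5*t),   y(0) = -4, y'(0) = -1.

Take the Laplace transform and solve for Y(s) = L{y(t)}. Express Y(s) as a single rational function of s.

Transform both sides with L{·}.
Using L{y''} = s^2 Y - s·y(0) - y'(0) and L{y'} = sY - y(0), with y(0) = -4, y'(0) = -1, the left side becomes (s^2 + 6*s + 3)Y - (-4*s - 25).
The right side is L{e^(5*t)} = 1/(s - 5).
So (s^2 + 6*s + 3)Y = 1/(s - 5) + (-4*s - 25).
Isolate Y and clear denominators.

Y(s) = (-4*s^2 - 5*s + 126)/(s^3 + s^2 - 27*s - 15)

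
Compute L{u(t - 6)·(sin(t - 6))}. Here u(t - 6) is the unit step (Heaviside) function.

exp(-6*s)/(s^2 + 1)

By the second shifting theorem, L{u(t - c)·g(t - c)} = e^(-cs)·G(s) with c = 6 and G(s) = L{g(t)}.
L{sin(t)} = 1/(s^2 + 1).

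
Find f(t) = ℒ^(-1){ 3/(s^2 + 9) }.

f(t) = sin(3*t)

Since L{sin(3t)} = 3/(s^2 + 9), the inverse is sin(3*t).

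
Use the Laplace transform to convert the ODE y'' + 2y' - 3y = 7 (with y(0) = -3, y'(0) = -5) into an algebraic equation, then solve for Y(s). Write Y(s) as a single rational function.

Y(s) = (-3*s^2 - 11*s + 7)/(s^3 + 2*s^2 - 3*s)

Transform both sides with L{·}.
The derivative rules (L{y''} = s^2 Y - s·y(0) - y'(0) and L{y'} = sY - y(0), with y(0) = -3, y'(0) = -5) turn the left side into (s^2 + 2*s - 3)Y - (-3*s - 11).
The right side is L{7} = 7/s.
So (s^2 + 2*s - 3)Y = 7/s + (-3*s - 11).
Solve for Y(s) and write it as one ratio of polynomials.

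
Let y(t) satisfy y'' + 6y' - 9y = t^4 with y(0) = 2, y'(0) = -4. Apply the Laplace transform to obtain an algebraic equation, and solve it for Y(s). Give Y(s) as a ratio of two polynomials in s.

Y(s) = (2*s^6 + 8*s^5 + 24)/(s^7 + 6*s^6 - 9*s^5)

Transform both sides with L{·}.
The derivative rules (L{y''} = s^2 Y - s·y(0) - y'(0) and L{y'} = sY - y(0), with y(0) = 2, y'(0) = -4) turn the left side into (s^2 + 6*s - 9)Y - (2*s + 8).
The right side is L{t^4} = 24/s^5.
So (s^2 + 6*s - 9)Y = 24/s^5 + (2*s + 8).
Isolate Y and clear denominators.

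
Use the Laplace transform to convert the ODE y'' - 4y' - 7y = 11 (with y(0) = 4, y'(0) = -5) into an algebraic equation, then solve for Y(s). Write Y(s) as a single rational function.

Take the Laplace transform of both sides.
Using L{y''} = s^2 Y - s·y(0) - y'(0) and L{y'} = sY - y(0), with y(0) = 4, y'(0) = -5, the left side becomes (s^2 - 4*s - 7)Y - (4*s - 21).
The right side is L{11} = 11/s.
So (s^2 - 4*s - 7)Y = 11/s + (4*s - 21).
Isolate Y and clear denominators.

Y(s) = (4*s^2 - 21*s + 11)/(s^3 - 4*s^2 - 7*s)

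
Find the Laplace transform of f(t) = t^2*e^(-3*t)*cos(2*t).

L{cos(2t)} = s/(s^2 + 4).
Multiplying by e^(-3t) shifts s → s + 3, so L{e^(-3*t)*cos(2*t)} = (s + 3)/((s + 3)^2 + 4).
Then apply L{t^2·g(t)} = (-1)^2 d^2/ds^2[G(s)] with G(s) = (s + 3)/((s + 3)^2 + 4):
differentiating 2 times and applying the sign gives 2*(s + 3)*(s^2 + 6*s - 3)/(s^2 + 6*s + 13)^3.

2*(s + 3)*(s^2 + 6*s - 3)/(s^2 + 6*s + 13)^3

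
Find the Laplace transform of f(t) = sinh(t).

1/(s^2 - 1)

L{sinh(t)} = 1/(s^2 - 1).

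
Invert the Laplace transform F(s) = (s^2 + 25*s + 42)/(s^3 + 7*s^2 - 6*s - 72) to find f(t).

f(t) = 2*exp(3*t) + 3*exp(-4*t) - 4*exp(-6*t)

Factor the denominator: s^3 + 7*s^2 - 6*s - 72 = (s - 3)*(s + 4)*(s + 6).
Partial fraction decomposition gives [-4/(s + 6)] + [2/(s - 3)] + [3/(s + 4)].
Invert each term: -4/(s + 6) ↔ -4e^(-6t); 2/(s - 3) ↔ 2e^(3t); 3/(s + 4) ↔ 3e^(-4t).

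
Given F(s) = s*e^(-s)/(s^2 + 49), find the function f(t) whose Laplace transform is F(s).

The factor e^(-s) signals a time shift by c = 1 (second shifting theorem).
L{cos(7t)} = s/(s^2 + 49), so L^-1{s/(s^2 + 49)} = cos(7*t).
Hence the inverse is u(t - 1) times that function evaluated at t - 1.

f(t) = Heaviside(t - 1)*(cos(7*t - 7))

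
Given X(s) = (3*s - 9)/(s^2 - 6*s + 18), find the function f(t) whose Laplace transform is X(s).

f(t) = 3*exp(3*t)*cos(3*t)

Rewrite the denominator: s^2 - 6*s + 18 = (s - 3)^2 + 9.
The form in (s - 3) signals a first-shifting-theorem factor e^(3t).
Since L{cos(3t)} = s/(s^2 + 9), the inverse is e^(3*t)*cos(3*t), scaled by 3.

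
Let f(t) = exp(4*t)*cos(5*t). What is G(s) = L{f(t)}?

G(s) = (s - 4)/((s - 4)^2 + 25)

L{cos(5t)} = s/(s^2 + 25).
By the first shifting theorem, multiplying by e^(4t) replaces s with s - 4.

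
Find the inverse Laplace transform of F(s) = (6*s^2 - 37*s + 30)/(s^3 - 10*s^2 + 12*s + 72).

Factor the denominator: s^3 - 10*s^2 + 12*s + 72 = (s - 6)^2*(s + 2).
Partial fraction decomposition gives [4/(s - 6)] + [3/(s - 6)^2] + [2/(s + 2)].
Invert each term: 4/(s - 6) ↔ 4e^(6t); 3/(s - 6)^2 ↔ 3t·e^(6t); 2/(s + 2) ↔ 2e^(-2t).

3*t*exp(6*t) + 4*exp(6*t) + 2*exp(-2*t)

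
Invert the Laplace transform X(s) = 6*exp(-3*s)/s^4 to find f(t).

The factor e^(-3s) signals a time shift by c = 3 (second shifting theorem).
L{t^3} = 3!/s^4 = 6/s^4, so L^-1{6/s^4} = t^3.
Hence the inverse is u(t - 3) times that function evaluated at t - 3.

f(t) = Heaviside(t - 3)*((t - 3)^3)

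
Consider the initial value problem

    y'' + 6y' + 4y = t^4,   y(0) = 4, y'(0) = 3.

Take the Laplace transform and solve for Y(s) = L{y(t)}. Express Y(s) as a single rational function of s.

Apply the Laplace transform to the equation.
With L{y''} = s^2 Y - s·y(0) - y'(0) and L{y'} = sY - y(0), with y(0) = 4, y'(0) = 3: the LHS transforms to (s^2 + 6*s + 4)Y - (4*s + 27).
The right side is L{t^4} = 24/s^5.
So (s^2 + 6*s + 4)Y = 24/s^5 + (4*s + 27).
Solve for Y(s) and write it as one ratio of polynomials.

Y(s) = (4*s^6 + 27*s^5 + 24)/(s^7 + 6*s^6 + 4*s^5)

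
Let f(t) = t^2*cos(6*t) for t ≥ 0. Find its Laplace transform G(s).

L{cos(6t)} = s/(s^2 + 36).
Then apply L{t^2·g(t)} = (-1)^2 d^2/ds^2[H(s)] with H(s) = s/(s^2 + 36):
differentiating 2 times and applying the sign gives 2*s*(s^2 - 108)/(s^2 + 36)^3.

G(s) = 2*s*(s^2 - 108)/(s^2 + 36)^3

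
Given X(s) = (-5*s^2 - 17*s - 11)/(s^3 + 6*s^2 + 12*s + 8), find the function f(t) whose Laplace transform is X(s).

Factor the denominator: s^3 + 6*s^2 + 12*s + 8 = (s + 2)^3.
Partial fraction decomposition gives [-5/(s + 2)] + [3/(s + 2)^2] + [3/(s + 2)^3].
Invert each term: -5/(s + 2) ↔ -5e^(-2t); 3/(s + 2)^2 ↔ 3t·e^(-2t); 3/(s + 2)^3 ↔ (3/2)t^2·e^(-2t).

f(t) = 3*t^2*exp(-2*t)/2 + 3*t*exp(-2*t) - 5*exp(-2*t)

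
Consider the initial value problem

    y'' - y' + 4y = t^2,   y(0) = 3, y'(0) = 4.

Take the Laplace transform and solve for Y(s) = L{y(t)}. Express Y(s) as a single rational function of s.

Y(s) = (3*s^4 + s^3 + 2)/(s^5 - s^4 + 4*s^3)

Apply the Laplace transform to the equation.
The derivative rules (L{y''} = s^2 Y - s·y(0) - y'(0) and L{y'} = sY - y(0), with y(0) = 3, y'(0) = 4) turn the left side into (s^2 - s + 4)Y - (3*s + 1).
The right side is L{t^2} = 2/s^3.
So (s^2 - s + 4)Y = 2/s^3 + (3*s + 1).
Solve for Y(s) and write it as one ratio of polynomials.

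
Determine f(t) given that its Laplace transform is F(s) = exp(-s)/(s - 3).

f(t) = Heaviside(t - 1)*(exp(3*t - 3))

The factor e^(-s) signals a time shift by c = 1 (second shifting theorem).
L{e^(3t)} = 1/(s - 3), so L^-1{1/(s - 3)} = exp(3*t).
Hence the inverse is u(t - 1) times that function evaluated at t - 1.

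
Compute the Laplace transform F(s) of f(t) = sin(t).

F(s) = 1/(s^2 + 1)

L{sin(t)} = 1/(s^2 + 1).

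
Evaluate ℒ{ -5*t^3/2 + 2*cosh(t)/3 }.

2*s/(3*(s^2 - 1)) - 15/s^4

By linearity of the Laplace transform, transform each term separately.
(2/3)·[L{cosh(t)} = s/(s^2 - 1)]; (-5/2)·[L{t^3} = 3!/s^4 = 6/s^4].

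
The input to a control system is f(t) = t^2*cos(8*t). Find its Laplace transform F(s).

F(s) = 2*s*(s^2 - 192)/(s^2 + 64)^3

L{cos(8t)} = s/(s^2 + 64).
Then apply L{t^2·g(t)} = (-1)^2 d^2/ds^2[G(s)] with G(s) = s/(s^2 + 64):
differentiating 2 times and applying the sign gives 2*s*(s^2 - 192)/(s^2 + 64)^3.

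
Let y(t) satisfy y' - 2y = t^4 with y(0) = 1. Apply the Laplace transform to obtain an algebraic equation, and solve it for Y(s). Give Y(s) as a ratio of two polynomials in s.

Transform both sides with L{·}.
Using L{y'} = sY - y(0) = sY - 1, the left side becomes (s - 2)Y - (1).
The right side is L{t^4} = 24/s^5.
So (s - 2)Y = 24/s^5 + (1).
Divide through and combine into a single rational function.

Y(s) = (s^5 + 24)/(s^6 - 2*s^5)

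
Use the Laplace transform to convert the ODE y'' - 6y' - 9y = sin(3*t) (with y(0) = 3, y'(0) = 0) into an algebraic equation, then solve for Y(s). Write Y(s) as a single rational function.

Y(s) = (3*s^3 - 18*s^2 + 27*s - 159)/(s^4 - 6*s^3 - 54*s - 81)

Transform both sides with L{·}.
With L{y''} = s^2 Y - s·y(0) - y'(0) and L{y'} = sY - y(0), with y(0) = 3, y'(0) = 0: the LHS transforms to (s^2 - 6*s - 9)Y - (3*s - 18).
The right side is L{sin(3*t)} = 3/(s^2 + 9).
So (s^2 - 6*s - 9)Y = 3/(s^2 + 9) + (3*s - 18).
Divide through and combine into a single rational function.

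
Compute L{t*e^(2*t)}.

(s - 2)^(-2)

L{t} = 1!/s^2 = 1/s^2.
By the first shifting theorem, multiplying by e^(2t) replaces s with s - 2.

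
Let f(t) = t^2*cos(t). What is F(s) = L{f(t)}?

L{cos(t)} = s/(s^2 + 1).
Then apply L{t^2·g(t)} = (-1)^2 d^2/ds^2[G(s)] with G(s) = s/(s^2 + 1):
differentiating 2 times and applying the sign gives 2*s*(s^2 - 3)/(s^2 + 1)^3.

F(s) = 2*s*(s^2 - 3)/(s^2 + 1)^3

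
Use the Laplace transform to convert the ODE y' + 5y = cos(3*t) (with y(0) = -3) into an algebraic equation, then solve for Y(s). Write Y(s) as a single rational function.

Y(s) = (-3*s^2 + s - 27)/(s^3 + 5*s^2 + 9*s + 45)

Laplace-transform each side.
The derivative rules (L{y'} = sY - y(0) = sY - (-3)) turn the left side into (s + 5)Y - (-3).
The right side is L{cos(3*t)} = s/(s^2 + 9).
So (s + 5)Y = s/(s^2 + 9) + (-3).
Solve for Y(s) and write it as one ratio of polynomials.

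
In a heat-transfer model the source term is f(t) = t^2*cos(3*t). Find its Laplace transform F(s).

L{cos(3t)} = s/(s^2 + 9).
Then apply L{t^2·g(t)} = (-1)^2 d^2/ds^2[G(s)] with G(s) = s/(s^2 + 9):
differentiating 2 times and applying the sign gives 2*s*(s^2 - 27)/(s^2 + 9)^3.

F(s) = 2*s*(s^2 - 27)/(s^2 + 9)^3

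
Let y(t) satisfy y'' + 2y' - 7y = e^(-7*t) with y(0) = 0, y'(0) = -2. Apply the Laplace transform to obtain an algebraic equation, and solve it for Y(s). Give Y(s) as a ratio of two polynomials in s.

Y(s) = (-2*s - 13)/(s^3 + 9*s^2 + 7*s - 49)

Laplace-transform each side.
With L{y''} = s^2 Y - s·y(0) - y'(0) and L{y'} = sY - y(0), with y(0) = 0, y'(0) = -2: the LHS transforms to (s^2 + 2*s - 7)Y - (-2).
The right side is L{e^(-7*t)} = 1/(s + 7).
So (s^2 + 2*s - 7)Y = 1/(s + 7) + (-2).
Isolate Y and clear denominators.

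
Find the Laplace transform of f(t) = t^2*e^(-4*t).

L{e^(-4t)} = 1/(s + 4).
Then apply L{t^2·g(t)} = (-1)^2 d^2/ds^2[G(s)] with G(s) = 1/(s + 4):
differentiating 2 times and applying the sign gives 2/(s + 4)^3.

2/(s + 4)^3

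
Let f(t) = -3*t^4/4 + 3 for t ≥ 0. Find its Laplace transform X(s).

X(s) = 3/s - 18/s^5

Apply the Laplace transform termwise.
L{3} = 3/s; (-3/4)·[L{t^4} = 4!/s^5 = 24/s^5].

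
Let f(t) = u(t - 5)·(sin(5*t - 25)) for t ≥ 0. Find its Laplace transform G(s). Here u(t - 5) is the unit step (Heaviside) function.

By the second shifting theorem, L{u(t - c)·g(t - c)} = e^(-cs)·H(s) with c = 5 and H(s) = L{g(t)}.
L{sin(5t)} = 5/(s^2 + 25).

G(s) = 5*exp(-5*s)/(s^2 + 25)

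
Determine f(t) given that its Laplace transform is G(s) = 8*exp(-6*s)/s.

The factor e^(-6s) signals a time shift by c = 6 (second shifting theorem).
L{8} = 8/s, so L^-1{8/s} = 8.
Hence the inverse is u(t - 6) times that function evaluated at t - 6.

f(t) = Heaviside(t - 6)*(8)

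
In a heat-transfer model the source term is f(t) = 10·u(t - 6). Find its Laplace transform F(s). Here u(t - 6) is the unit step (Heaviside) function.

F(s) = 10*exp(-6*s)/s

By the second shifting theorem, L{u(t - c)·g(t - c)} = e^(-cs)·G(s) with c = 6 and G(s) = L{g(t)}.
L{10} = 10/s.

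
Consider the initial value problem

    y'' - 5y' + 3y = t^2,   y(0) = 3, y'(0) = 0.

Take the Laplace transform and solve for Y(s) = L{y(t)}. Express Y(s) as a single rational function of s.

Y(s) = (3*s^4 - 15*s^3 + 2)/(s^5 - 5*s^4 + 3*s^3)

Take the Laplace transform of both sides.
The derivative rules (L{y''} = s^2 Y - s·y(0) - y'(0) and L{y'} = sY - y(0), with y(0) = 3, y'(0) = 0) turn the left side into (s^2 - 5*s + 3)Y - (3*s - 15).
The right side is L{t^2} = 2/s^3.
So (s^2 - 5*s + 3)Y = 2/s^3 + (3*s - 15).
Divide through and combine into a single rational function.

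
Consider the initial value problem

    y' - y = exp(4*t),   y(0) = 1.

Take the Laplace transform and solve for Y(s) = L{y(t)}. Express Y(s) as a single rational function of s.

Y(s) = (s - 3)/(s^2 - 5*s + 4)

Apply the Laplace transform to the equation.
Using L{y'} = sY - y(0) = sY - 1, the left side becomes (s - 1)Y - (1).
The right side is L{exp(4*t)} = 1/(s - 4).
So (s - 1)Y = 1/(s - 4) + (1).
Divide through and combine into a single rational function.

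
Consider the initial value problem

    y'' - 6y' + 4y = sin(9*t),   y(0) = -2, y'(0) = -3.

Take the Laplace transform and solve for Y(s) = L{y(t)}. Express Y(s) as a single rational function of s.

Laplace-transform each side.
Using L{y''} = s^2 Y - s·y(0) - y'(0) and L{y'} = sY - y(0), with y(0) = -2, y'(0) = -3, the left side becomes (s^2 - 6*s + 4)Y - (-2*s + 9).
The right side is L{sin(9*t)} = 9/(s^2 + 81).
So (s^2 - 6*s + 4)Y = 9/(s^2 + 81) + (-2*s + 9).
Divide through and combine into a single rational function.

Y(s) = (-2*s^3 + 9*s^2 - 162*s + 738)/(s^4 - 6*s^3 + 85*s^2 - 486*s + 324)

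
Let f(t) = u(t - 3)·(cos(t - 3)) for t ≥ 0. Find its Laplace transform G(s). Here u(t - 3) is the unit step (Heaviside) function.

By the second shifting theorem, L{u(t - c)·g(t - c)} = e^(-cs)·H(s) with c = 3 and H(s) = L{g(t)}.
L{cos(t)} = s/(s^2 + 1).

G(s) = s*exp(-3*s)/(s^2 + 1)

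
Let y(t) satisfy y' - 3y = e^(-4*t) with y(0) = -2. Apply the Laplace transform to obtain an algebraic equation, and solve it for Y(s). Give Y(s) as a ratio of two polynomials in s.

Apply the Laplace transform to the equation.
The derivative rules (L{y'} = sY - y(0) = sY - (-2)) turn the left side into (s - 3)Y - (-2).
The right side is L{e^(-4*t)} = 1/(s + 4).
So (s - 3)Y = 1/(s + 4) + (-2).
Solve for Y(s) and write it as one ratio of polynomials.

Y(s) = (-2*s - 7)/(s^2 + s - 12)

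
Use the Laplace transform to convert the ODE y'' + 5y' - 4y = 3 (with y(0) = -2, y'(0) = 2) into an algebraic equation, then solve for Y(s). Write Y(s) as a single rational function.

Apply the Laplace transform to the equation.
With L{y''} = s^2 Y - s·y(0) - y'(0) and L{y'} = sY - y(0), with y(0) = -2, y'(0) = 2: the LHS transforms to (s^2 + 5*s - 4)Y - (-2*s - 8).
The right side is L{3} = 3/s.
So (s^2 + 5*s - 4)Y = 3/s + (-2*s - 8).
Divide through and combine into a single rational function.

Y(s) = (-2*s^2 - 8*s + 3)/(s^3 + 5*s^2 - 4*s)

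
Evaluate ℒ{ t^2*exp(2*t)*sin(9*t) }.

L{sin(9t)} = 9/(s^2 + 81).
Multiplying by e^(2t) shifts s → s - 2, so L{exp(2*t)*sin(9*t)} = 9/((s - 2)^2 + 81).
Then apply L{t^2·g(t)} = (-1)^2 d^2/ds^2[G(s)] with G(s) = 9/((s - 2)^2 + 81):
differentiating 2 times and applying the sign gives 54*(s^2 - 4*s - 23)/(s^2 - 4*s + 85)^3.

54*(s^2 - 4*s - 23)/(s^2 - 4*s + 85)^3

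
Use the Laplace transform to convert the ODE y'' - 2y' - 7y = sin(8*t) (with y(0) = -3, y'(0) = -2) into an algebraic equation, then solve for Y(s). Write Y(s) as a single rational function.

Laplace-transform each side.
With L{y''} = s^2 Y - s·y(0) - y'(0) and L{y'} = sY - y(0), with y(0) = -3, y'(0) = -2: the LHS transforms to (s^2 - 2*s - 7)Y - (-3*s + 4).
The right side is L{sin(8*t)} = 8/(s^2 + 64).
So (s^2 - 2*s - 7)Y = 8/(s^2 + 64) + (-3*s + 4).
Divide through and combine into a single rational function.

Y(s) = (-3*s^3 + 4*s^2 - 192*s + 264)/(s^4 - 2*s^3 + 57*s^2 - 128*s - 448)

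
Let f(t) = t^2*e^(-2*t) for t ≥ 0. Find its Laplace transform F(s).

F(s) = 2/(s + 2)^3

L{e^(-2t)} = 1/(s + 2).
Then apply L{t^2·g(t)} = (-1)^2 d^2/ds^2[G(s)] with G(s) = 1/(s + 2):
differentiating 2 times and applying the sign gives 2/(s + 2)^3.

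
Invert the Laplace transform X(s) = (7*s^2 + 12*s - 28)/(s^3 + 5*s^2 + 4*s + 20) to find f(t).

Factor the denominator: s^3 + 5*s^2 + 4*s + 20 = (s + 5)*(s^2 + 4).
Partial fraction decomposition gives [3/(s + 5)] + [4*s/(s^2 + 4)] + [-8/(s^2 + 4)].
Invert each term: 3/(s + 5) ↔ 3e^(-5t); 4·s/(s^2 + 4) ↔ 4cos(2t); -4·2/(s^2 + 4) ↔ -4sin(2t).

f(t) = -4*sin(2*t) + 4*cos(2*t) + 3*exp(-5*t)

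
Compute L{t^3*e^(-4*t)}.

6/(s + 4)^4

L{t^3} = 3!/s^4 = 6/s^4.
By the first shifting theorem, multiplying by e^(-4t) replaces s with s + 4.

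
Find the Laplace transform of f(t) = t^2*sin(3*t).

18*(s^2 - 3)/(s^2 + 9)^3

L{sin(3t)} = 3/(s^2 + 9).
Then apply L{t^2·g(t)} = (-1)^2 d^2/ds^2[G(s)] with G(s) = 3/(s^2 + 9):
differentiating 2 times and applying the sign gives 18*(s^2 - 3)/(s^2 + 9)^3.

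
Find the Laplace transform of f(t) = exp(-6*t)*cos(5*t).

L{cos(5t)} = s/(s^2 + 25).
By the first shifting theorem, multiplying by e^(-6t) replaces s with s + 6.

(s + 6)/((s + 6)^2 + 25)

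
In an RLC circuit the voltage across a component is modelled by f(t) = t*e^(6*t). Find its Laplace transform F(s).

F(s) = (s - 6)^(-2)

L{e^(6t)} = 1/(s - 6).
Then apply L{t·g(t)} = -d/ds[G(s)] with G(s) = 1/(s - 6):
differentiating 1 time and applying the sign gives (s - 6)^(-2).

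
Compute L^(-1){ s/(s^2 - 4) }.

cosh(2*t)

Since L{cosh(2t)} = s/(s^2 - 4), the inverse is cosh(2*t).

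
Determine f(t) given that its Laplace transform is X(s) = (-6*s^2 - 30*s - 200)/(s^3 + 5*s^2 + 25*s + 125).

f(t) = -4*sin(5*t) - 2*cos(5*t) - 4*exp(-5*t)

Factor the denominator: s^3 + 5*s^2 + 25*s + 125 = (s + 5)*(s^2 + 25).
Partial fraction decomposition gives [-4/(s + 5)] + [-2*s/(s^2 + 25)] + [-20/(s^2 + 25)].
Invert each term: -4/(s + 5) ↔ -4e^(-5t); -2·s/(s^2 + 25) ↔ -2cos(5t); -4·5/(s^2 + 25) ↔ -4sin(5t).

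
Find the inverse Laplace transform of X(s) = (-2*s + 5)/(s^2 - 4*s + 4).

t*exp(2*t) - 2*exp(2*t)

Factor the denominator: s^2 - 4*s + 4 = (s - 2)^2.
Partial fraction decomposition gives [-2/(s - 2)] + [(s - 2)^(-2)].
Invert each term: -2/(s - 2) ↔ -2e^(2t); 1/(s - 2)^2 ↔ t·e^(2t).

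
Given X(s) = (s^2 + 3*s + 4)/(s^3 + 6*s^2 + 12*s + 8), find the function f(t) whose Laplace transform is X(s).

f(t) = t^2*exp(-2*t) - t*exp(-2*t) + exp(-2*t)

Factor the denominator: s^3 + 6*s^2 + 12*s + 8 = (s + 2)^3.
Partial fraction decomposition gives [1/(s + 2)] + [-1/(s + 2)^2] + [2/(s + 2)^3].
Invert each term: 1/(s + 2) ↔ e^(-2t); -1/(s + 2)^2 ↔ -t·e^(-2t); 2/(s + 2)^3 ↔ (1)t^2·e^(-2t).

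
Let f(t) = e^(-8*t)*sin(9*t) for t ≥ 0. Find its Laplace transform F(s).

F(s) = 9/((s + 8)^2 + 81)

L{sin(9t)} = 9/(s^2 + 81).
By the first shifting theorem, multiplying by e^(-8t) replaces s with s + 8.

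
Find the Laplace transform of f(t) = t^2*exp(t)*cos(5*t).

2*(s - 1)*(s^2 - 2*s - 74)/(s^2 - 2*s + 26)^3

L{cos(5t)} = s/(s^2 + 25).
Multiplying by e^(t) shifts s → s - 1, so L{exp(t)*cos(5*t)} = (s - 1)/((s - 1)^2 + 25).
Then apply L{t^2·g(t)} = (-1)^2 d^2/ds^2[G(s)] with G(s) = (s - 1)/((s - 1)^2 + 25):
differentiating 2 times and applying the sign gives 2*(s - 1)*(s^2 - 2*s - 74)/(s^2 - 2*s + 26)^3.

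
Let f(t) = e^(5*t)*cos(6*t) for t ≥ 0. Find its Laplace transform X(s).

X(s) = (s - 5)/((s - 5)^2 + 36)

L{cos(6t)} = s/(s^2 + 36).
By the first shifting theorem, multiplying by e^(5t) replaces s with s - 5.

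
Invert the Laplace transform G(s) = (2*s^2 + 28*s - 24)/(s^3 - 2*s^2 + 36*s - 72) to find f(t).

f(t) = exp(2*t) + 5*sin(6*t) + cos(6*t)

Factor the denominator: s^3 - 2*s^2 + 36*s - 72 = (s - 2)*(s^2 + 36).
Partial fraction decomposition gives [1/(s - 2)] + [s/(s^2 + 36)] + [30/(s^2 + 36)].
Invert each term: 1/(s - 2) ↔ e^(2t); 1·s/(s^2 + 36) ↔ cos(6t); 5·6/(s^2 + 36) ↔ 5sin(6t).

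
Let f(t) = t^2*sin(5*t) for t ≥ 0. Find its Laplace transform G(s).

L{sin(5t)} = 5/(s^2 + 25).
Then apply L{t^2·g(t)} = (-1)^2 d^2/ds^2[H(s)] with H(s) = 5/(s^2 + 25):
differentiating 2 times and applying the sign gives 10*(3*s^2 - 25)/(s^2 + 25)^3.

G(s) = 10*(3*s^2 - 25)/(s^2 + 25)^3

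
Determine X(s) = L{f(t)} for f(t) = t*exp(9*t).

L{e^(9t)} = 1/(s - 9).
Then apply L{t·g(t)} = -d/ds[G(s)] with G(s) = 1/(s - 9):
differentiating 1 time and applying the sign gives (s - 9)^(-2).

X(s) = (s - 9)^(-2)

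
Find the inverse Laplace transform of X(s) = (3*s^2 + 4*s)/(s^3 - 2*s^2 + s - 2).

4*exp(2*t) + 2*sin(t) - cos(t)

Factor the denominator: s^3 - 2*s^2 + s - 2 = (s - 2)*(s^2 + 1).
Partial fraction decomposition gives [4/(s - 2)] + [-s/(s^2 + 1)] + [2/(s^2 + 1)].
Invert each term: 4/(s - 2) ↔ 4e^(2t); -1·s/(s^2 + 1) ↔ -cos(t); 2·1/(s^2 + 1) ↔ 2sin(t).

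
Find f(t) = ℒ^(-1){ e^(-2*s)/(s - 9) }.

The factor e^(-2s) signals a time shift by c = 2 (second shifting theorem).
L{e^(9t)} = 1/(s - 9), so L^-1{1/(s - 9)} = e^(9*t).
Hence the inverse is u(t - 2) times that function evaluated at t - 2.

f(t) = Heaviside(t - 2)*(exp(9*t - 18))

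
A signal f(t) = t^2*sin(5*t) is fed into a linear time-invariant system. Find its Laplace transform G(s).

L{sin(5t)} = 5/(s^2 + 25).
Then apply L{t^2·g(t)} = (-1)^2 d^2/ds^2[H(s)] with H(s) = 5/(s^2 + 25):
differentiating 2 times and applying the sign gives 10*(3*s^2 - 25)/(s^2 + 25)^3.

G(s) = 10*(3*s^2 - 25)/(s^2 + 25)^3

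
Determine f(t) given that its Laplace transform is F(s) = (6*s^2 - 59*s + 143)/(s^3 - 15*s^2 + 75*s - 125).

Factor the denominator: s^3 - 15*s^2 + 75*s - 125 = (s - 5)^3.
Partial fraction decomposition gives [6/(s - 5)] + [(s - 5)^(-2)] + [-2/(s - 5)^3].
Invert each term: 6/(s - 5) ↔ 6e^(5t); 1/(s - 5)^2 ↔ t·e^(5t); -2/(s - 5)^3 ↔ (-1)t^2·e^(5t).

f(t) = -t^2*exp(5*t) + t*exp(5*t) + 6*exp(5*t)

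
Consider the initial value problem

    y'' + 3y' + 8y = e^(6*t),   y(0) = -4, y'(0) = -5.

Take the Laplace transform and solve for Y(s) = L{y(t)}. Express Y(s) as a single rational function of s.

Y(s) = (-4*s^2 + 7*s + 103)/(s^3 - 3*s^2 - 10*s - 48)

Apply the Laplace transform to the equation.
The derivative rules (L{y''} = s^2 Y - s·y(0) - y'(0) and L{y'} = sY - y(0), with y(0) = -4, y'(0) = -5) turn the left side into (s^2 + 3*s + 8)Y - (-4*s - 17).
The right side is L{e^(6*t)} = 1/(s - 6).
So (s^2 + 3*s + 8)Y = 1/(s - 6) + (-4*s - 17).
Divide through and combine into a single rational function.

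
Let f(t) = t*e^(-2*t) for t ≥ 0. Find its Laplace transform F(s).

F(s) = (s + 2)^(-2)

L{e^(-2t)} = 1/(s + 2).
Then apply L{t·g(t)} = -d/ds[G(s)] with G(s) = 1/(s + 2):
differentiating 1 time and applying the sign gives (s + 2)^(-2).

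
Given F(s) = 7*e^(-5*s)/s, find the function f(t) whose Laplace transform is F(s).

The factor e^(-5s) signals a time shift by c = 5 (second shifting theorem).
L{7} = 7/s, so L^-1{7/s} = 7.
Hence the inverse is u(t - 5) times that function evaluated at t - 5.

f(t) = Heaviside(t - 5)*(7)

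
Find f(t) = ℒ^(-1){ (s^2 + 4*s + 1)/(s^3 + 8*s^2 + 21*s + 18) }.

Factor the denominator: s^3 + 8*s^2 + 21*s + 18 = (s + 2)*(s + 3)^2.
Partial fraction decomposition gives [4/(s + 3)] + [2/(s + 3)^2] + [-3/(s + 2)].
Invert each term: 4/(s + 3) ↔ 4e^(-3t); 2/(s + 3)^2 ↔ 2t·e^(-3t); -3/(s + 2) ↔ -3e^(-2t).

f(t) = 2*t*exp(-3*t) - 3*exp(-2*t) + 4*exp(-3*t)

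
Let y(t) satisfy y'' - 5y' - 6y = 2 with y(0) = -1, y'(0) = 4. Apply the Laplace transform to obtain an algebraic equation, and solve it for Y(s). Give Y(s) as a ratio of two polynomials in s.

Apply the Laplace transform to the equation.
The derivative rules (L{y''} = s^2 Y - s·y(0) - y'(0) and L{y'} = sY - y(0), with y(0) = -1, y'(0) = 4) turn the left side into (s^2 - 5*s - 6)Y - (-s + 9).
The right side is L{2} = 2/s.
So (s^2 - 5*s - 6)Y = 2/s + (-s + 9).
Divide through and combine into a single rational function.

Y(s) = (-s^2 + 9*s + 2)/(s^3 - 5*s^2 - 6*s)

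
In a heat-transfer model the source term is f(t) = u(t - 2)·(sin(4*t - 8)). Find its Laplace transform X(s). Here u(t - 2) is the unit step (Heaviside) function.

X(s) = 4*exp(-2*s)/(s^2 + 16)

By the second shifting theorem, L{u(t - c)·g(t - c)} = e^(-cs)·G(s) with c = 2 and G(s) = L{g(t)}.
L{sin(4t)} = 4/(s^2 + 16).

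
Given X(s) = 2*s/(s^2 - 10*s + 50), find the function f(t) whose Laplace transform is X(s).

f(t) = 2*exp(5*t)*sin(5*t) + 2*exp(5*t)*cos(5*t)

Complete the square in the denominator: s^2 - 10*s + 50 = (s - 5)^2 + 5^2.
Split the numerator to match: 2*s = 2·(s - 5) + 2·5.
Invert each term: 2·(s - 5)/((s - 5)^2 + 25) ↔ 2e^(5t)cos(5t); 2·5/((s - 5)^2 + 25) ↔ 2e^(5t)sin(5t).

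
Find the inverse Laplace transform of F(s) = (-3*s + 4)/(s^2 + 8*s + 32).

Complete the square in the denominator: s^2 + 8*s + 32 = (s + 4)^2 + 4^2.
Split the numerator to match: -3*s + 4 = -3·(s + 4) + 4·4.
Invert each term: -3·(s + 4)/((s + 4)^2 + 16) ↔ -3e^(-4t)cos(4t); 4·4/((s + 4)^2 + 16) ↔ 4e^(-4t)sin(4t).

4*exp(-4*t)*sin(4*t) - 3*exp(-4*t)*cos(4*t)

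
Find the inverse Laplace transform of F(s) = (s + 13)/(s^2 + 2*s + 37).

2*exp(-t)*sin(6*t) + exp(-t)*cos(6*t)

Complete the square in the denominator: s^2 + 2*s + 37 = (s + 1)^2 + 6^2.
Split the numerator to match: s + 13 = 1·(s + 1) + 2·6.
Invert each term: 1·(s + 1)/((s + 1)^2 + 36) ↔ e^(-t)cos(6t); 2·6/((s + 1)^2 + 36) ↔ 2e^(-t)sin(6t).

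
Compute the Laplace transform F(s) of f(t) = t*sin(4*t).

F(s) = 8*s/(s^2 + 16)^2

L{sin(4t)} = 4/(s^2 + 16).
Then apply L{t·g(t)} = -d/ds[G(s)] with G(s) = 4/(s^2 + 16):
differentiating 1 time and applying the sign gives 8*s/(s^2 + 16)^2.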